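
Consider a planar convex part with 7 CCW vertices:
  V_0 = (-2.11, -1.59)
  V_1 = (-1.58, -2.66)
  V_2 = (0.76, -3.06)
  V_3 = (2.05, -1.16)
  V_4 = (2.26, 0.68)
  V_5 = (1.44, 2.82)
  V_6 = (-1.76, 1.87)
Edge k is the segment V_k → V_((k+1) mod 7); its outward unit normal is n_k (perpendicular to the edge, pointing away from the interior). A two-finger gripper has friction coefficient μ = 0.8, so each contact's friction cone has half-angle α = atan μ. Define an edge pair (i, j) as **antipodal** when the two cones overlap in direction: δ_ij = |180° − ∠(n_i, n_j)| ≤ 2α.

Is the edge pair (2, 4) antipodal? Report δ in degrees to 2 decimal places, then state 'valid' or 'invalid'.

α = atan 0.8 = 38.66°;  2α = 77.32°
edge 2: e_2 = (+1.29, +1.90);  n_2 = (+0.8273, -0.5617)
edge 4: e_4 = (-0.82, +2.14);  n_4 = (+0.9338, +0.3578)
∠(n_2, n_4) = 55.14°
δ = |180° − 55.14°| = 124.86°
124.86° > 2α = 77.32°  →  invalid

δ = 124.86°, invalid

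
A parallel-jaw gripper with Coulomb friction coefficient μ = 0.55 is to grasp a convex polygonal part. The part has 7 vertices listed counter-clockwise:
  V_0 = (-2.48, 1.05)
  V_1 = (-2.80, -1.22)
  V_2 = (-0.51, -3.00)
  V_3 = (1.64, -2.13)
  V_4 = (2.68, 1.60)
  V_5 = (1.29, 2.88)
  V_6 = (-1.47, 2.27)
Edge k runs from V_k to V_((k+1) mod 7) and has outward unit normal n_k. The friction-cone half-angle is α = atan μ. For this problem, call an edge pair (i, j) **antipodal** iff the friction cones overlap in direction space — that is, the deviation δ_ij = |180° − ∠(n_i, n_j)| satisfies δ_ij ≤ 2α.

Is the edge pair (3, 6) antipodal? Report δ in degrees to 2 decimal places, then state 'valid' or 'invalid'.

α = atan 0.55 = 28.81°;  2α = 57.62°
edge 3: e_3 = (+1.04, +3.73);  n_3 = (+0.9633, -0.2686)
edge 6: e_6 = (-1.01, -1.22);  n_6 = (-0.7703, +0.6377)
∠(n_3, n_6) = 155.96°
δ = |180° − 155.96°| = 24.04°
24.04° ≤ 2α = 57.62°  →  valid

δ = 24.04°, valid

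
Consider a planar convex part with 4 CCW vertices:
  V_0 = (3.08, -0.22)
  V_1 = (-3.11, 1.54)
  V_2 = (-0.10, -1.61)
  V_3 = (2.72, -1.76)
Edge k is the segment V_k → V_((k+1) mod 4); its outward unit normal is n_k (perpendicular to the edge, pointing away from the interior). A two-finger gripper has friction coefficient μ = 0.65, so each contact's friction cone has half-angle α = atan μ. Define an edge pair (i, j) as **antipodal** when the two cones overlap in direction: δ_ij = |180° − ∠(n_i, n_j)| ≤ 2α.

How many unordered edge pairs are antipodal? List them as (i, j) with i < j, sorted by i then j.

α = atan 0.65 = 33.02°;  2α = 66.05°
n_0 = (+0.2735, +0.9619)
n_1 = (-0.7230, -0.6909)
n_2 = (-0.0531, -0.9986)
n_3 = (+0.9737, -0.2276)
  (0,1): δ = 30.43°  ✓
  (0,2): δ = 12.83°  ✓
  (0,3): δ = 92.71°  ·
  (1,2): δ = 136.74°  ·
  (1,3): δ = 56.86°  ✓
  (2,3): δ = 100.11°  ·
antipodal pairs: 3

count = 3; pairs: (0,1), (0,2), (1,3)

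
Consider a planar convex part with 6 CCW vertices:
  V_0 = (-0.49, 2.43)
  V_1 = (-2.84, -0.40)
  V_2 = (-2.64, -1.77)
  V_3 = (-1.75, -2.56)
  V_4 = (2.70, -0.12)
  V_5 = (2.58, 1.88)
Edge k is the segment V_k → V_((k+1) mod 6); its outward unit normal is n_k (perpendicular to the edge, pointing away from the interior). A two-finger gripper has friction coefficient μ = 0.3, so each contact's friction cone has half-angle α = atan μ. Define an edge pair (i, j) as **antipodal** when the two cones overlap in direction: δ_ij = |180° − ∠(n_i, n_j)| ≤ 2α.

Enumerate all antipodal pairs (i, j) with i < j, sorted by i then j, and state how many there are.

count = 3; pairs: (0,3), (1,4), (2,5)

α = atan 0.3 = 16.70°;  2α = 33.40°
n_0 = (-0.7693, +0.6388)
n_1 = (-0.9895, -0.1445)
n_2 = (-0.6638, -0.7479)
n_3 = (+0.4808, -0.8768)
n_4 = (+0.9982, +0.0599)
n_5 = (+0.1763, +0.9843)
  (0,1): δ = 131.99°  ·
  (0,2): δ = 91.89°  ·
  (0,3): δ = 21.56°  ✓
  (0,4): δ = 43.14°  ·
  (0,5): δ = 119.55°  ·
  (1,2): δ = 139.90°  ·
  (1,3): δ = 69.57°  ·
  (1,4): δ = 4.87°  ✓
  (1,5): δ = 71.54°  ·
  (2,3): δ = 109.67°  ·
  (2,4): δ = 44.97°  ·
  (2,5): δ = 31.44°  ✓
  (3,4): δ = 115.30°  ·
  (3,5): δ = 38.89°  ·
  (4,5): δ = 103.59°  ·
antipodal pairs: 3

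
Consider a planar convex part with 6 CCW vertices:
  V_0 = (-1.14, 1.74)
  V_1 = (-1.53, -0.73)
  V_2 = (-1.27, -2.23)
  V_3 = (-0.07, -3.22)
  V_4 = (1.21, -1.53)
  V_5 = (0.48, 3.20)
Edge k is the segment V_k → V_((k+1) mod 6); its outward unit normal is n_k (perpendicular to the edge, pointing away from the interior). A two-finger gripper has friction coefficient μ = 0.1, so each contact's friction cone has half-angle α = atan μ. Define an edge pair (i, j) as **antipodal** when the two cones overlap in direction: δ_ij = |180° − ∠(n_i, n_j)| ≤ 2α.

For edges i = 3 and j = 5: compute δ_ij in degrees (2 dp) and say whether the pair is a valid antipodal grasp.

δ = 10.83°, valid

α = atan 0.1 = 5.71°;  2α = 11.42°
edge 3: e_3 = (+1.28, +1.69);  n_3 = (+0.7972, -0.6038)
edge 5: e_5 = (-1.62, -1.46);  n_5 = (-0.6695, +0.7428)
∠(n_3, n_5) = 169.17°
δ = |180° − 169.17°| = 10.83°
10.83° ≤ 2α = 11.42°  →  valid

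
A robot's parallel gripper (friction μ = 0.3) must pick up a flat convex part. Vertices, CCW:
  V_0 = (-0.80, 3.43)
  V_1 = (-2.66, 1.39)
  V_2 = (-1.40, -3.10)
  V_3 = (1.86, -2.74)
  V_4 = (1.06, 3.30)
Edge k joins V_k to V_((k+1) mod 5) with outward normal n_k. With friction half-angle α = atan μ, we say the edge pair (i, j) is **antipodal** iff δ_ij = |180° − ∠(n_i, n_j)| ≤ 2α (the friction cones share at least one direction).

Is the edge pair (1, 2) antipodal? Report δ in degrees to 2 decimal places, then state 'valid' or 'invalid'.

δ = 99.37°, invalid

α = atan 0.3 = 16.70°;  2α = 33.40°
edge 1: e_1 = (+1.26, -4.49);  n_1 = (-0.9628, -0.2702)
edge 2: e_2 = (+3.26, +0.36);  n_2 = (+0.1098, -0.9940)
∠(n_1, n_2) = 80.63°
δ = |180° − 80.63°| = 99.37°
99.37° > 2α = 33.40°  →  invalid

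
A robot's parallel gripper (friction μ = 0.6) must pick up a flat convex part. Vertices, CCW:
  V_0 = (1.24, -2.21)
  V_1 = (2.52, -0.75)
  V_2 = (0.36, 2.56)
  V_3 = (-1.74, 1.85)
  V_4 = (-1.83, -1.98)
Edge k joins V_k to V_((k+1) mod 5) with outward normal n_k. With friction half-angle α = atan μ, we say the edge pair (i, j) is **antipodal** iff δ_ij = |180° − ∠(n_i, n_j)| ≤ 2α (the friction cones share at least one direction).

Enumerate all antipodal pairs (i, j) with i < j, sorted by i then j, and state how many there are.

α = atan 0.6 = 30.96°;  2α = 61.93°
n_0 = (+0.7519, -0.6592)
n_1 = (+0.8375, +0.5465)
n_2 = (-0.3203, +0.9473)
n_3 = (-0.9997, +0.0235)
n_4 = (-0.0747, -0.9972)
  (0,1): δ = 105.63°  ·
  (0,2): δ = 30.08°  ✓
  (0,3): δ = 39.90°  ✓
  (0,4): δ = 126.96°  ·
  (1,2): δ = 104.45°  ·
  (1,3): δ = 34.47°  ✓
  (1,4): δ = 52.59°  ✓
  (2,3): δ = 110.03°  ·
  (2,4): δ = 22.96°  ✓
  (3,4): δ = 92.94°  ·
antipodal pairs: 5

count = 5; pairs: (0,2), (0,3), (1,3), (1,4), (2,4)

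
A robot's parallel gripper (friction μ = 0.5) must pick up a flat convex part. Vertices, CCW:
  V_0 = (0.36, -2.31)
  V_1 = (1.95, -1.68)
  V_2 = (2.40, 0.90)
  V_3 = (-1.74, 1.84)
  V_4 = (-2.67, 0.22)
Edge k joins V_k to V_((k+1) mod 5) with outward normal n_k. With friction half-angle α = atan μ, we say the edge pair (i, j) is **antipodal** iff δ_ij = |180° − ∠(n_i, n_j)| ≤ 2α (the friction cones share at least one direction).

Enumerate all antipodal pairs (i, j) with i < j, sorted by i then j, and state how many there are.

count = 4; pairs: (0,2), (0,3), (1,3), (2,4)

α = atan 0.5 = 26.57°;  2α = 53.13°
n_0 = (+0.3684, -0.9297)
n_1 = (+0.9851, -0.1718)
n_2 = (+0.2214, +0.9752)
n_3 = (-0.8673, +0.4979)
n_4 = (-0.6409, -0.7676)
  (0,1): δ = 121.51°  ·
  (0,2): δ = 34.41°  ✓
  (0,3): δ = 38.53°  ✓
  (0,4): δ = 118.52°  ·
  (1,2): δ = 92.90°  ·
  (1,3): δ = 19.97°  ✓
  (1,4): δ = 60.03°  ·
  (2,3): δ = 107.07°  ·
  (2,4): δ = 27.07°  ✓
  (3,4): δ = 100.00°  ·
antipodal pairs: 4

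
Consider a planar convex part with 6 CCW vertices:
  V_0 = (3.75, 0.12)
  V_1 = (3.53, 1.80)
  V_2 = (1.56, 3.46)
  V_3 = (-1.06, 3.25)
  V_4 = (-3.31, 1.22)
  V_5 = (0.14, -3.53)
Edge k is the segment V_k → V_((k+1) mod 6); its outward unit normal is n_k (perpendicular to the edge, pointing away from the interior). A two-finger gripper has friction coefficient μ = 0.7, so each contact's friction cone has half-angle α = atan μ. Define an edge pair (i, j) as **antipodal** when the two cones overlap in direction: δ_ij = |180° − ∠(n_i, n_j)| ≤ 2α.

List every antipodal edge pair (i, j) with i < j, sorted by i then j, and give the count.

α = atan 0.7 = 34.99°;  2α = 69.98°
n_0 = (+0.9915, +0.1298)
n_1 = (+0.6444, +0.7647)
n_2 = (-0.0799, +0.9968)
n_3 = (-0.6699, +0.7425)
n_4 = (-0.8091, -0.5877)
n_5 = (+0.7110, -0.7032)
  (0,1): δ = 137.58°  ·
  (0,2): δ = 92.88°  ·
  (0,3): δ = 55.40°  ✓
  (0,4): δ = 28.53°  ✓
  (0,5): δ = 127.86°  ·
  (1,2): δ = 135.30°  ·
  (1,3): δ = 97.82°  ·
  (1,4): δ = 13.89°  ✓
  (1,5): δ = 85.43°  ·
  (2,3): δ = 142.53°  ·
  (2,4): δ = 58.59°  ✓
  (2,5): δ = 40.73°  ✓
  (3,4): δ = 96.07°  ·
  (3,5): δ = 3.26°  ✓
  (4,5): δ = 80.68°  ·
antipodal pairs: 6

count = 6; pairs: (0,3), (0,4), (1,4), (2,4), (2,5), (3,5)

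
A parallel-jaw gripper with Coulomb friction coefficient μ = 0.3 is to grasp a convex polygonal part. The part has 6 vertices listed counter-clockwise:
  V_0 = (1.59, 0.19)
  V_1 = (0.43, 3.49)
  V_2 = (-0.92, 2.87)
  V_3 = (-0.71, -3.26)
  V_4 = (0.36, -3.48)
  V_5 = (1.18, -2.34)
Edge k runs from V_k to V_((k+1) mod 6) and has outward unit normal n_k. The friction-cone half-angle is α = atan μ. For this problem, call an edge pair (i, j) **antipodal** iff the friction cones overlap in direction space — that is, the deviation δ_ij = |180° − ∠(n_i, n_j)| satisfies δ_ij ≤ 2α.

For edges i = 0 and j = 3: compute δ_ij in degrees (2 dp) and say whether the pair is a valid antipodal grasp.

δ = 59.01°, invalid

α = atan 0.3 = 16.70°;  2α = 33.40°
edge 0: e_0 = (-1.16, +3.30);  n_0 = (+0.9434, +0.3316)
edge 3: e_3 = (+1.07, -0.22);  n_3 = (-0.2014, -0.9795)
∠(n_0, n_3) = 120.99°
δ = |180° − 120.99°| = 59.01°
59.01° > 2α = 33.40°  →  invalid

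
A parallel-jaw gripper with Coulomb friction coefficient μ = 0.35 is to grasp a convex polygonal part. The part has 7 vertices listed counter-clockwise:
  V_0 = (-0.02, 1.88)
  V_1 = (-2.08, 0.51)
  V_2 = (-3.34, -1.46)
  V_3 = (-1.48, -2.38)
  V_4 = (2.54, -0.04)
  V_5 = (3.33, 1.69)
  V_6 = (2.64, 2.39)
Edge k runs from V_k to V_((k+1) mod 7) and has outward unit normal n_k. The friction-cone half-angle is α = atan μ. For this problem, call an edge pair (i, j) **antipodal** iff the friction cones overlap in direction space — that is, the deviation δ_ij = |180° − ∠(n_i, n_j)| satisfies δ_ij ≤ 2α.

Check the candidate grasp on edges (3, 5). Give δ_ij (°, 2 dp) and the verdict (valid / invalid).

α = atan 0.35 = 19.29°;  2α = 38.58°
edge 3: e_3 = (+4.02, +2.34);  n_3 = (+0.5031, -0.8642)
edge 5: e_5 = (-0.69, +0.70);  n_5 = (+0.7122, +0.7020)
∠(n_3, n_5) = 104.38°
δ = |180° − 104.38°| = 75.62°
75.62° > 2α = 38.58°  →  invalid

δ = 75.62°, invalid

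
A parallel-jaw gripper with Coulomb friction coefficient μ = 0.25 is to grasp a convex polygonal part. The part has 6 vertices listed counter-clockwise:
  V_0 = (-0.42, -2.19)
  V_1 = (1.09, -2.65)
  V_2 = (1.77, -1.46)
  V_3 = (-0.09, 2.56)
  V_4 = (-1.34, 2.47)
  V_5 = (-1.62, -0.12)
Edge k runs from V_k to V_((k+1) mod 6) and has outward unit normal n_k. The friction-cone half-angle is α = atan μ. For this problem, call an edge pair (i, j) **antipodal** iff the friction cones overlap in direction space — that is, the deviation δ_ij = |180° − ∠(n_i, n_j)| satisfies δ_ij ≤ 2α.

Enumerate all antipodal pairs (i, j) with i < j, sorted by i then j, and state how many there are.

α = atan 0.25 = 14.04°;  2α = 28.07°
n_0 = (-0.2914, -0.9566)
n_1 = (+0.8682, -0.4961)
n_2 = (+0.9076, +0.4199)
n_3 = (-0.0718, +0.9974)
n_4 = (-0.9942, +0.1075)
n_5 = (-0.8651, -0.5015)
  (0,1): δ = 102.80°  ·
  (0,2): δ = 48.23°  ·
  (0,3): δ = 21.06°  ✓
  (0,4): δ = 100.77°  ·
  (0,5): δ = 137.04°  ·
  (1,2): δ = 125.43°  ·
  (1,3): δ = 56.14°  ·
  (1,4): δ = 23.57°  ✓
  (1,5): δ = 59.85°  ·
  (2,3): δ = 110.71°  ·
  (2,4): δ = 31.00°  ·
  (2,5): δ = 5.27°  ✓
  (3,4): δ = 100.29°  ·
  (3,5): δ = 64.02°  ·
  (4,5): δ = 143.73°  ·
antipodal pairs: 3

count = 3; pairs: (0,3), (1,4), (2,5)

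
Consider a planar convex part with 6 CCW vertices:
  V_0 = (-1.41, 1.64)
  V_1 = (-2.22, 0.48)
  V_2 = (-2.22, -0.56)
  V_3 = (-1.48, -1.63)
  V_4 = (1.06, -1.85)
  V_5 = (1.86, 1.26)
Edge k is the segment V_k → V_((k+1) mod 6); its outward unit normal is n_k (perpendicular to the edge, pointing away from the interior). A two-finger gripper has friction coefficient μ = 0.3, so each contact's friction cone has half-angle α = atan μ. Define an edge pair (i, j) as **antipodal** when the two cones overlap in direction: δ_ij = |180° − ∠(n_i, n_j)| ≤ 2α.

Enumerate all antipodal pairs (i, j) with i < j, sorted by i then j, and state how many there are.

count = 3; pairs: (0,4), (1,4), (3,5)

α = atan 0.3 = 16.70°;  2α = 33.40°
n_0 = (-0.8199, +0.5725)
n_1 = (-1.0000, -0.0000)
n_2 = (-0.8225, -0.5688)
n_3 = (-0.0863, -0.9963)
n_4 = (+0.9685, -0.2491)
n_5 = (+0.1154, +0.9933)
  (0,1): δ = 145.07°  ·
  (0,2): δ = 110.41°  ·
  (0,3): δ = 60.02°  ·
  (0,4): δ = 20.50°  ✓
  (0,5): δ = 118.30°  ·
  (1,2): δ = 145.33°  ·
  (1,3): δ = 94.95°  ·
  (1,4): δ = 14.43°  ✓
  (1,5): δ = 83.37°  ·
  (2,3): δ = 129.62°  ·
  (2,4): δ = 49.09°  ·
  (2,5): δ = 48.70°  ·
  (3,4): δ = 99.48°  ·
  (3,5): δ = 1.68°  ✓
  (4,5): δ = 82.20°  ·
antipodal pairs: 3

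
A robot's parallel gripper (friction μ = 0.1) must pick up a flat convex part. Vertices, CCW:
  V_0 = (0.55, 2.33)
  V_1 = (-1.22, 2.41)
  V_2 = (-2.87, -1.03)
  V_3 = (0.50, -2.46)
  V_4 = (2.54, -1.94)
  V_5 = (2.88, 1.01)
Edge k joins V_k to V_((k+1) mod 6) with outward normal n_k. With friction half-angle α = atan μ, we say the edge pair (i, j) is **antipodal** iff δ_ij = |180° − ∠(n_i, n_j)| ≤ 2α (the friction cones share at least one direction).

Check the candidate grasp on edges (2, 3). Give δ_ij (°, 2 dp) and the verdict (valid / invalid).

α = atan 0.1 = 5.71°;  2α = 11.42°
edge 2: e_2 = (+3.37, -1.43);  n_2 = (-0.3906, -0.9206)
edge 3: e_3 = (+2.04, +0.52);  n_3 = (+0.2470, -0.9690)
∠(n_2, n_3) = 37.29°
δ = |180° − 37.29°| = 142.71°
142.71° > 2α = 11.42°  →  invalid

δ = 142.71°, invalid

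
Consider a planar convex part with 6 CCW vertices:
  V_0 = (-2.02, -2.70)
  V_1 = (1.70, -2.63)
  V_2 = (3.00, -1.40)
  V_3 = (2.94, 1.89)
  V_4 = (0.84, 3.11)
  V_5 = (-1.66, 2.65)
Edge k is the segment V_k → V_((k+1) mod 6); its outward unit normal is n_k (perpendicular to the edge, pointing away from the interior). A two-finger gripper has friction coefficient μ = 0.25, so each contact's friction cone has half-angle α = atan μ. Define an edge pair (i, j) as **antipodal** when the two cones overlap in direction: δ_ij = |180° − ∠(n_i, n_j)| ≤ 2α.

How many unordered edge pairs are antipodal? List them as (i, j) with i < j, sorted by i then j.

α = atan 0.25 = 14.04°;  2α = 28.07°
n_0 = (+0.0188, -0.9998)
n_1 = (+0.6873, -0.7264)
n_2 = (+0.9998, +0.0182)
n_3 = (+0.5023, +0.8647)
n_4 = (-0.1810, +0.9835)
n_5 = (-0.9977, +0.0671)
  (0,1): δ = 137.66°  ·
  (0,2): δ = 90.03°  ·
  (0,3): δ = 31.23°  ·
  (0,4): δ = 9.35°  ✓
  (0,5): δ = 85.07°  ·
  (1,2): δ = 132.37°  ·
  (1,3): δ = 73.57°  ·
  (1,4): δ = 32.99°  ·
  (1,5): δ = 42.74°  ·
  (2,3): δ = 121.20°  ·
  (2,4): δ = 80.62°  ·
  (2,5): δ = 4.89°  ✓
  (3,4): δ = 139.42°  ·
  (3,5): δ = 63.70°  ·
  (4,5): δ = 104.28°  ·
antipodal pairs: 2

count = 2; pairs: (0,4), (2,5)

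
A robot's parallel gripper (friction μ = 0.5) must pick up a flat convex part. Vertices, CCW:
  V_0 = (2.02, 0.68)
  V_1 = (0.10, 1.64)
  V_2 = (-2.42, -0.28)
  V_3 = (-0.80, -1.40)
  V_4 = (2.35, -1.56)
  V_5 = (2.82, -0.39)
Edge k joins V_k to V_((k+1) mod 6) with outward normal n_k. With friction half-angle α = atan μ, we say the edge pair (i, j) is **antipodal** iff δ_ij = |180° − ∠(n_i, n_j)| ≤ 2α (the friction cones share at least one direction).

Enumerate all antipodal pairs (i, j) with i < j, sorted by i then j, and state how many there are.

count = 6; pairs: (0,2), (0,3), (1,3), (1,4), (2,5), (3,5)

α = atan 0.5 = 26.57°;  2α = 53.13°
n_0 = (+0.4472, +0.8944)
n_1 = (-0.6060, +0.7954)
n_2 = (-0.5687, -0.8226)
n_3 = (-0.0507, -0.9987)
n_4 = (+0.9279, -0.3728)
n_5 = (+0.8009, +0.5988)
  (0,1): δ = 116.13°  ·
  (0,2): δ = 8.09°  ✓
  (0,3): δ = 23.66°  ✓
  (0,4): δ = 94.68°  ·
  (0,5): δ = 153.35°  ·
  (1,2): δ = 71.96°  ·
  (1,3): δ = 40.21°  ✓
  (1,4): δ = 30.81°  ✓
  (1,5): δ = 89.48°  ·
  (2,3): δ = 148.25°  ·
  (2,4): δ = 77.23°  ·
  (2,5): δ = 18.56°  ✓
  (3,4): δ = 108.98°  ·
  (3,5): δ = 50.31°  ✓
  (4,5): δ = 121.33°  ·
antipodal pairs: 6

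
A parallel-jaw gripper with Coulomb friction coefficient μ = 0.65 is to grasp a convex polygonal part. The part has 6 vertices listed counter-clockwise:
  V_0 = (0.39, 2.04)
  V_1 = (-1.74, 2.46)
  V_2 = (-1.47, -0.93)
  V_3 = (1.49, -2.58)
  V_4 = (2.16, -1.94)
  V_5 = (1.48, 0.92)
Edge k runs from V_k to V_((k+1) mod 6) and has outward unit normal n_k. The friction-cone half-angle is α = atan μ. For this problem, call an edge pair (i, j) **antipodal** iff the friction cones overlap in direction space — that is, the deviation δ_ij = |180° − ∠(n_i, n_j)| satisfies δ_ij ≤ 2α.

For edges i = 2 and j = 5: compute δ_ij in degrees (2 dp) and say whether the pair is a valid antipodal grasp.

α = atan 0.65 = 33.02°;  2α = 66.05°
edge 2: e_2 = (+2.96, -1.65);  n_2 = (-0.4869, -0.8735)
edge 5: e_5 = (-1.09, +1.12);  n_5 = (+0.7166, +0.6974)
∠(n_2, n_5) = 163.36°
δ = |180° − 163.36°| = 16.64°
16.64° ≤ 2α = 66.05°  →  valid

δ = 16.64°, valid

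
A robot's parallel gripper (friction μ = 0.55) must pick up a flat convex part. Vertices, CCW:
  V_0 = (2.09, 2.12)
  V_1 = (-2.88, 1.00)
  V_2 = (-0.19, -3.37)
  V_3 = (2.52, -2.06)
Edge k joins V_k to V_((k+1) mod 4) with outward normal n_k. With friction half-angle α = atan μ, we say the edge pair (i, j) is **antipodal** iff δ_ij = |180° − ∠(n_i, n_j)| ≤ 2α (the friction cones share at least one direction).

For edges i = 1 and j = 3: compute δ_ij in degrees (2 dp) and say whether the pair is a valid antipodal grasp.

α = atan 0.55 = 28.81°;  2α = 57.62°
edge 1: e_1 = (+2.69, -4.37);  n_1 = (-0.8516, -0.5242)
edge 3: e_3 = (-0.43, +4.18);  n_3 = (+0.9948, +0.1023)
∠(n_1, n_3) = 154.26°
δ = |180° − 154.26°| = 25.74°
25.74° ≤ 2α = 57.62°  →  valid

δ = 25.74°, valid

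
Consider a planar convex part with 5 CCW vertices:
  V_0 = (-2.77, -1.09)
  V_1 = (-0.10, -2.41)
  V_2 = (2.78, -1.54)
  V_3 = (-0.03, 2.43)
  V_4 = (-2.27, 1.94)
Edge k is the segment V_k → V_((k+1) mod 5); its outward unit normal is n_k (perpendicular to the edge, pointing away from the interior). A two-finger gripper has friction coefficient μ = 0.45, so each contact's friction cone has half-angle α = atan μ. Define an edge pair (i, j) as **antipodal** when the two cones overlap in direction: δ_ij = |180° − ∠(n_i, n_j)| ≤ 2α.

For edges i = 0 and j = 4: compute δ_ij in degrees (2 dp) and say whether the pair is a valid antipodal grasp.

δ = 106.94°, invalid

α = atan 0.45 = 24.23°;  2α = 48.46°
edge 0: e_0 = (+2.67, -1.32);  n_0 = (-0.4432, -0.8964)
edge 4: e_4 = (-0.50, -3.03);  n_4 = (-0.9867, +0.1628)
∠(n_0, n_4) = 73.06°
δ = |180° − 73.06°| = 106.94°
106.94° > 2α = 48.46°  →  invalid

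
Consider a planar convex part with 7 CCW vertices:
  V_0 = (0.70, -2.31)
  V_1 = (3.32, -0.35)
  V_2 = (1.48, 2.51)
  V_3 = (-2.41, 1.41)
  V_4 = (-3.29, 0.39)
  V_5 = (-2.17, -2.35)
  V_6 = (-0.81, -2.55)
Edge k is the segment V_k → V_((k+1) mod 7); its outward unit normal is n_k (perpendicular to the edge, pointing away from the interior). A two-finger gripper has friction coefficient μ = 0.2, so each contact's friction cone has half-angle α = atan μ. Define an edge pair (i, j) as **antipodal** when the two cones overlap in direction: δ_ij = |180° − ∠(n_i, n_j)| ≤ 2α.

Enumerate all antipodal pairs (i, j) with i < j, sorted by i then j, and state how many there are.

α = atan 0.2 = 11.31°;  2α = 22.62°
n_0 = (+0.5990, -0.8007)
n_1 = (+0.8410, +0.5411)
n_2 = (-0.2721, +0.9623)
n_3 = (-0.7572, +0.6532)
n_4 = (-0.9257, -0.3784)
n_5 = (-0.1455, -0.9894)
n_6 = (+0.1570, -0.9876)
  (0,1): δ = 94.04°  ·
  (0,2): δ = 21.01°  ✓
  (0,3): δ = 12.41°  ✓
  (0,4): δ = 75.43°  ·
  (0,5): δ = 134.83°  ·
  (0,6): δ = 152.23°  ·
  (1,2): δ = 106.97°  ·
  (1,3): δ = 73.54°  ·
  (1,4): δ = 10.52°  ✓
  (1,5): δ = 48.88°  ·
  (1,6): δ = 66.28°  ·
  (2,3): δ = 146.58°  ·
  (2,4): δ = 83.56°  ·
  (2,5): δ = 24.16°  ·
  (2,6): δ = 6.76°  ✓
  (3,4): δ = 116.98°  ·
  (3,5): δ = 57.58°  ·
  (3,6): δ = 40.18°  ·
  (4,5): δ = 120.60°  ·
  (4,6): δ = 103.20°  ·
  (5,6): δ = 162.60°  ·
antipodal pairs: 4

count = 4; pairs: (0,2), (0,3), (1,4), (2,6)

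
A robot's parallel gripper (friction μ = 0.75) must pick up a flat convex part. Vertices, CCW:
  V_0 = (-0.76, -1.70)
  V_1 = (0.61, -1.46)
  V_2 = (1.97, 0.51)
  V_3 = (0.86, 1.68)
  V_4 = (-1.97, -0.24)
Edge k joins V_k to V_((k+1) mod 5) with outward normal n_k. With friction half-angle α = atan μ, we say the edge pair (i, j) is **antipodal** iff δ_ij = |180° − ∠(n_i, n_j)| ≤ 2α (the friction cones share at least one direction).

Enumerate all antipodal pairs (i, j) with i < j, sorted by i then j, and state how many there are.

count = 4; pairs: (0,2), (0,3), (1,3), (2,4)

α = atan 0.75 = 36.87°;  2α = 73.74°
n_0 = (+0.1726, -0.9850)
n_1 = (+0.8229, -0.5681)
n_2 = (+0.7255, +0.6883)
n_3 = (-0.5614, +0.8275)
n_4 = (-0.7699, -0.6381)
  (0,1): δ = 134.56°  ·
  (0,2): δ = 56.44°  ✓
  (0,3): δ = 24.22°  ✓
  (0,4): δ = 119.71°  ·
  (1,2): δ = 101.89°  ·
  (1,3): δ = 21.23°  ✓
  (1,4): δ = 74.27°  ·
  (2,3): δ = 99.34°  ·
  (2,4): δ = 3.84°  ✓
  (3,4): δ = 84.50°  ·
antipodal pairs: 4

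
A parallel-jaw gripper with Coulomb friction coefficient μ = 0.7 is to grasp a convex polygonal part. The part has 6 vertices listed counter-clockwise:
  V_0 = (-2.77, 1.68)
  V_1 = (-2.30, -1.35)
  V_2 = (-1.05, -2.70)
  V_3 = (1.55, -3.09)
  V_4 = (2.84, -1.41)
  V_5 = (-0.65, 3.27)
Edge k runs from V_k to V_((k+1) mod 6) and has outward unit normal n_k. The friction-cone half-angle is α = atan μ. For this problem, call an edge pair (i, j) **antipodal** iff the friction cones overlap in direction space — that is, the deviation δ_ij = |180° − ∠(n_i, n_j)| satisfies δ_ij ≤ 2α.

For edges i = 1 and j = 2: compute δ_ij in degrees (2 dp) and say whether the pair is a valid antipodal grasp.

α = atan 0.7 = 34.99°;  2α = 69.98°
edge 1: e_1 = (+1.25, -1.35);  n_1 = (-0.7338, -0.6794)
edge 2: e_2 = (+2.60, -0.39);  n_2 = (-0.1483, -0.9889)
∠(n_1, n_2) = 38.67°
δ = |180° − 38.67°| = 141.33°
141.33° > 2α = 69.98°  →  invalid

δ = 141.33°, invalid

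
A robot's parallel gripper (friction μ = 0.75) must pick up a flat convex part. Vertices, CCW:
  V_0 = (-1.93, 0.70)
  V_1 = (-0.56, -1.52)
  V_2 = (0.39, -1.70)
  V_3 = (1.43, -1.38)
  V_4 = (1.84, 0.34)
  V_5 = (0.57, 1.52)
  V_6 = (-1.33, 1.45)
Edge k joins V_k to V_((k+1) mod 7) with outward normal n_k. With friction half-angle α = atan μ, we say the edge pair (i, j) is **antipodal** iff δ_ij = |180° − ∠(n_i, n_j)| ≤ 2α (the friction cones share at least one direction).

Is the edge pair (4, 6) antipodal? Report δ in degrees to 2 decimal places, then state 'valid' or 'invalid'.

δ = 85.76°, invalid

α = atan 0.75 = 36.87°;  2α = 73.74°
edge 4: e_4 = (-1.27, +1.18);  n_4 = (+0.6807, +0.7326)
edge 6: e_6 = (-0.60, -0.75);  n_6 = (-0.7809, +0.6247)
∠(n_4, n_6) = 94.24°
δ = |180° − 94.24°| = 85.76°
85.76° > 2α = 73.74°  →  invalid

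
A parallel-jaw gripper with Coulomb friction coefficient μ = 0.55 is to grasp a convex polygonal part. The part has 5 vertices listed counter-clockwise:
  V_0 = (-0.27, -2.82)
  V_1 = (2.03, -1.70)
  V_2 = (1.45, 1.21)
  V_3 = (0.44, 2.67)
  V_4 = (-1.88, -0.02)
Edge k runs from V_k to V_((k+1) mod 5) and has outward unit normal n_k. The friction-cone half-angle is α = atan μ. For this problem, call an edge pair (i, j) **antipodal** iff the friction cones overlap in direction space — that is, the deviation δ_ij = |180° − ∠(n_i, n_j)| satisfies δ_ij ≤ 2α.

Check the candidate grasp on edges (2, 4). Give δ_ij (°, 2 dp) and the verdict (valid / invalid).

α = atan 0.55 = 28.81°;  2α = 57.62°
edge 2: e_2 = (-1.01, +1.46);  n_2 = (+0.8224, +0.5689)
edge 4: e_4 = (+1.61, -2.80);  n_4 = (-0.8669, -0.4985)
∠(n_2, n_4) = 175.22°
δ = |180° − 175.22°| = 4.78°
4.78° ≤ 2α = 57.62°  →  valid

δ = 4.78°, valid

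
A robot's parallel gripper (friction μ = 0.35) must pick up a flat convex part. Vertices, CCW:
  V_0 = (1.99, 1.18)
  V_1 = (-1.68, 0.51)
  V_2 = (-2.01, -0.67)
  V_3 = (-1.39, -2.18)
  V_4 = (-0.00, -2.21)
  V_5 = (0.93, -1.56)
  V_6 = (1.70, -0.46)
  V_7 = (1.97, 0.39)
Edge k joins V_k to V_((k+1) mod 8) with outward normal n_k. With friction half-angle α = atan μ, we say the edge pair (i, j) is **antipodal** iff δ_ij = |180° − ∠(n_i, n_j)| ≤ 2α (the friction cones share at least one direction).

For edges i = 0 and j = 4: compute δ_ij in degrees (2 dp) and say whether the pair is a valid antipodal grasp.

α = atan 0.35 = 19.29°;  2α = 38.58°
edge 0: e_0 = (-3.67, -0.67);  n_0 = (-0.1796, +0.9837)
edge 4: e_4 = (+0.93, +0.65);  n_4 = (+0.5729, -0.8196)
∠(n_0, n_4) = 155.40°
δ = |180° − 155.40°| = 24.60°
24.60° ≤ 2α = 38.58°  →  valid

δ = 24.60°, valid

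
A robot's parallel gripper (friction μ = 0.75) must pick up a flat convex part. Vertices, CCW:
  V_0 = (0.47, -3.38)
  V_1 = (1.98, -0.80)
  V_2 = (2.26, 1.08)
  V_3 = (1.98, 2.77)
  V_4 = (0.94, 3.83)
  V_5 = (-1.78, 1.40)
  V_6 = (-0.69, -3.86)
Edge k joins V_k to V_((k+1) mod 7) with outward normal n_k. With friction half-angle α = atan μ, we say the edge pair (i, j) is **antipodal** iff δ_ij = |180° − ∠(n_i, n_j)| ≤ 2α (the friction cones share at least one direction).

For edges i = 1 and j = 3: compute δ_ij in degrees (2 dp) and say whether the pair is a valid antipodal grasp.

δ = 127.07°, invalid

α = atan 0.75 = 36.87°;  2α = 73.74°
edge 1: e_1 = (+0.28, +1.88);  n_1 = (+0.9891, -0.1473)
edge 3: e_3 = (-1.04, +1.06);  n_3 = (+0.7138, +0.7003)
∠(n_1, n_3) = 52.93°
δ = |180° − 52.93°| = 127.07°
127.07° > 2α = 73.74°  →  invalid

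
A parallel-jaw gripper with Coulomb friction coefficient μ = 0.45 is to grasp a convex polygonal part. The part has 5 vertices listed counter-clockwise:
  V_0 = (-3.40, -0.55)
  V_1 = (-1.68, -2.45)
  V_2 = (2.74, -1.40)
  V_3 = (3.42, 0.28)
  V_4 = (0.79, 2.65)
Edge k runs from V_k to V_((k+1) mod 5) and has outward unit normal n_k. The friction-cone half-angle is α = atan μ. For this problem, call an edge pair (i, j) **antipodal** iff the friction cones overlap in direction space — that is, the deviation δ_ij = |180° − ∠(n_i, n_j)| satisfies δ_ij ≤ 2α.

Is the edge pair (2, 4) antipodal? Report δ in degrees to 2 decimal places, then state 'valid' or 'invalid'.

δ = 30.59°, valid

α = atan 0.45 = 24.23°;  2α = 48.46°
edge 2: e_2 = (+0.68, +1.68);  n_2 = (+0.9269, -0.3752)
edge 4: e_4 = (-4.19, -3.20);  n_4 = (-0.6070, +0.7947)
∠(n_2, n_4) = 149.41°
δ = |180° − 149.41°| = 30.59°
30.59° ≤ 2α = 48.46°  →  valid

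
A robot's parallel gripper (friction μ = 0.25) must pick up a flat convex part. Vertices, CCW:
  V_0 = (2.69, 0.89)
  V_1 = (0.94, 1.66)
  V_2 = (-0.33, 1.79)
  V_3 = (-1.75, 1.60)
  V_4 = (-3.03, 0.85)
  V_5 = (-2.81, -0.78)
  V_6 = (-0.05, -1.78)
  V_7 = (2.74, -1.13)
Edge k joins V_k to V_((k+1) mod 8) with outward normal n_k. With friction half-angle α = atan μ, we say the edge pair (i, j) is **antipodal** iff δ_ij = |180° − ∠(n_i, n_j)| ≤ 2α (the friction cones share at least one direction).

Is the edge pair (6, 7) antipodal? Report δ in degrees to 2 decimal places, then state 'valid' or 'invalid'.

δ = 101.70°, invalid

α = atan 0.25 = 14.04°;  2α = 28.07°
edge 6: e_6 = (+2.79, +0.65);  n_6 = (+0.2269, -0.9739)
edge 7: e_7 = (-0.05, +2.02);  n_7 = (+0.9997, +0.0247)
∠(n_6, n_7) = 78.30°
δ = |180° − 78.30°| = 101.70°
101.70° > 2α = 28.07°  →  invalid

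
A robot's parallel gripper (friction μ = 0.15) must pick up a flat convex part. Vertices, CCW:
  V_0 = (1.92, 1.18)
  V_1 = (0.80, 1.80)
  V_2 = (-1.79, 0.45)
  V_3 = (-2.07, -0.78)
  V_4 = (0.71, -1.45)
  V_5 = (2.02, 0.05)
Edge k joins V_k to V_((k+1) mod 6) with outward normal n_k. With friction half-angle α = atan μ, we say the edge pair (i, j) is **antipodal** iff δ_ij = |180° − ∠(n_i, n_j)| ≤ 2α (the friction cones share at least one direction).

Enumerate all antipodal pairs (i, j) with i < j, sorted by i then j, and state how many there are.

count = 1; pairs: (0,3)

α = atan 0.15 = 8.53°;  2α = 17.06°
n_0 = (+0.4843, +0.8749)
n_1 = (-0.4622, +0.8868)
n_2 = (-0.9751, +0.2220)
n_3 = (-0.2343, -0.9722)
n_4 = (+0.7532, -0.6578)
n_5 = (+0.9961, +0.0882)
  (0,1): δ = 123.50°  ·
  (0,2): δ = 73.86°  ·
  (0,3): δ = 15.42°  ✓
  (0,4): δ = 77.84°  ·
  (0,5): δ = 124.02°  ·
  (1,2): δ = 130.35°  ·
  (1,3): δ = 41.08°  ·
  (1,4): δ = 21.34°  ·
  (1,5): δ = 67.53°  ·
  (2,3): δ = 90.73°  ·
  (2,4): δ = 28.31°  ·
  (2,5): δ = 17.88°  ·
  (3,4): δ = 117.58°  ·
  (3,5): δ = 71.39°  ·
  (4,5): δ = 133.81°  ·
antipodal pairs: 1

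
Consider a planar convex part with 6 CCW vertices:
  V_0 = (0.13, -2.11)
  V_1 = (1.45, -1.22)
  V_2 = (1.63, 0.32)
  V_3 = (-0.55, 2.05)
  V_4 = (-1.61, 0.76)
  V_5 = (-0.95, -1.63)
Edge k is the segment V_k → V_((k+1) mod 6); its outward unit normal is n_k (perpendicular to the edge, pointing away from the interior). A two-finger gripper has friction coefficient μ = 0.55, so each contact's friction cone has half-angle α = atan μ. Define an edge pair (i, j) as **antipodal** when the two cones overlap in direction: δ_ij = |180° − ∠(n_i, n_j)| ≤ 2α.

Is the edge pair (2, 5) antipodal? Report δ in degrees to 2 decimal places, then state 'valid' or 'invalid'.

δ = 14.47°, valid

α = atan 0.55 = 28.81°;  2α = 57.62°
edge 2: e_2 = (-2.18, +1.73);  n_2 = (+0.6216, +0.7833)
edge 5: e_5 = (+1.08, -0.48);  n_5 = (-0.4061, -0.9138)
∠(n_2, n_5) = 165.53°
δ = |180° − 165.53°| = 14.47°
14.47° ≤ 2α = 57.62°  →  valid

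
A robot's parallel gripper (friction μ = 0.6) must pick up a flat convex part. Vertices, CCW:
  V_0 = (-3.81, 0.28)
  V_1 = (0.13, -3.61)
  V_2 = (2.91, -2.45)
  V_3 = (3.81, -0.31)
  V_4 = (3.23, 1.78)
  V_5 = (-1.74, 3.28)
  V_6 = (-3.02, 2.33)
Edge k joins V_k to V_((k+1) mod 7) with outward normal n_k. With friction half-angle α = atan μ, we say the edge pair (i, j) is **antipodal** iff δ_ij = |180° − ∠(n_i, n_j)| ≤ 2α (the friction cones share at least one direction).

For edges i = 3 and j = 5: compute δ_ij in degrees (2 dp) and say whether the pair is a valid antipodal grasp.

α = atan 0.6 = 30.96°;  2α = 61.93°
edge 3: e_3 = (-0.58, +2.09);  n_3 = (+0.9636, +0.2674)
edge 5: e_5 = (-1.28, -0.95);  n_5 = (-0.5960, +0.8030)
∠(n_3, n_5) = 111.07°
δ = |180° − 111.07°| = 68.93°
68.93° > 2α = 61.93°  →  invalid

δ = 68.93°, invalid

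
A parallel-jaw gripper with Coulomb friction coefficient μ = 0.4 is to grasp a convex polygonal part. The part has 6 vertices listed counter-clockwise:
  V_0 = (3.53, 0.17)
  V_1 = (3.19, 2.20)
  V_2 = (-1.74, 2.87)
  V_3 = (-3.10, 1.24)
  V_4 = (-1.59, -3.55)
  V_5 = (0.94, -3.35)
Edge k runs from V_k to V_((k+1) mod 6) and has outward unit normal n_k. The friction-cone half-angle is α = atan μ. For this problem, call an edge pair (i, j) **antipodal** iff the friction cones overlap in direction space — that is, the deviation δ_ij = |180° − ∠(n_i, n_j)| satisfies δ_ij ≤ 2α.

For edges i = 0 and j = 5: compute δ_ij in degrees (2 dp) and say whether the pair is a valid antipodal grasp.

α = atan 0.4 = 21.80°;  2α = 43.60°
edge 0: e_0 = (-0.34, +2.03);  n_0 = (+0.9863, +0.1652)
edge 5: e_5 = (+2.59, +3.52);  n_5 = (+0.8055, -0.5927)
∠(n_0, n_5) = 45.85°
δ = |180° − 45.85°| = 134.15°
134.15° > 2α = 43.60°  →  invalid

δ = 134.15°, invalid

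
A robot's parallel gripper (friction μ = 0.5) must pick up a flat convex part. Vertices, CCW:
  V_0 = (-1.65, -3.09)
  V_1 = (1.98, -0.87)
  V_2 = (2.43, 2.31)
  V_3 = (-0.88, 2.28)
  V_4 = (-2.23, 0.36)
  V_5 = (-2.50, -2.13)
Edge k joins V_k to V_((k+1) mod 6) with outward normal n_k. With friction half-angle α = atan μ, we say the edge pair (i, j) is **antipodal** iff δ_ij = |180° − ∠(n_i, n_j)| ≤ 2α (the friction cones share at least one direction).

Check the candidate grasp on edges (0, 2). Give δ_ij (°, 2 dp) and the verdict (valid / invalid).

δ = 30.93°, valid

α = atan 0.5 = 26.57°;  2α = 53.13°
edge 0: e_0 = (+3.63, +2.22);  n_0 = (+0.5217, -0.8531)
edge 2: e_2 = (-3.31, -0.03);  n_2 = (-0.0091, +1.0000)
∠(n_0, n_2) = 149.07°
δ = |180° − 149.07°| = 30.93°
30.93° ≤ 2α = 53.13°  →  valid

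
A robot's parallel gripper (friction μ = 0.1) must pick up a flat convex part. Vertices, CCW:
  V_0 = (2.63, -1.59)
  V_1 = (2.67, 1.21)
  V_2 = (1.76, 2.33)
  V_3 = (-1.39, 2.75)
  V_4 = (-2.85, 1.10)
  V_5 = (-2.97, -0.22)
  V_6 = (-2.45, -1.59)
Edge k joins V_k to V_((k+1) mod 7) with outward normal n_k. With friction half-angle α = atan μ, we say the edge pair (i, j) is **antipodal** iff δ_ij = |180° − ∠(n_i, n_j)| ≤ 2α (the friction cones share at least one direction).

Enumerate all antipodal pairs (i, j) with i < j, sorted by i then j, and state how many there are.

count = 2; pairs: (0,4), (2,6)

α = atan 0.1 = 5.71°;  2α = 11.42°
n_0 = (+0.9999, -0.0143)
n_1 = (+0.7761, +0.6306)
n_2 = (+0.1322, +0.9912)
n_3 = (-0.7489, +0.6627)
n_4 = (-0.9959, +0.0905)
n_5 = (-0.9349, -0.3549)
n_6 = (+0.0000, -1.0000)
  (0,1): δ = 140.09°  ·
  (0,2): δ = 96.78°  ·
  (0,3): δ = 40.69°  ·
  (0,4): δ = 4.38°  ✓
  (0,5): δ = 21.60°  ·
  (0,6): δ = 90.82°  ·
  (1,2): δ = 136.69°  ·
  (1,3): δ = 80.60°  ·
  (1,4): δ = 44.29°  ·
  (1,5): δ = 18.31°  ·
  (1,6): δ = 50.91°  ·
  (2,3): δ = 123.91°  ·
  (2,4): δ = 87.60°  ·
  (2,5): δ = 61.62°  ·
  (2,6): δ = 7.59°  ✓
  (3,4): δ = 143.69°  ·
  (3,5): δ = 117.71°  ·
  (3,6): δ = 48.50°  ·
  (4,5): δ = 154.02°  ·
  (4,6): δ = 84.81°  ·
  (5,6): δ = 110.78°  ·
antipodal pairs: 2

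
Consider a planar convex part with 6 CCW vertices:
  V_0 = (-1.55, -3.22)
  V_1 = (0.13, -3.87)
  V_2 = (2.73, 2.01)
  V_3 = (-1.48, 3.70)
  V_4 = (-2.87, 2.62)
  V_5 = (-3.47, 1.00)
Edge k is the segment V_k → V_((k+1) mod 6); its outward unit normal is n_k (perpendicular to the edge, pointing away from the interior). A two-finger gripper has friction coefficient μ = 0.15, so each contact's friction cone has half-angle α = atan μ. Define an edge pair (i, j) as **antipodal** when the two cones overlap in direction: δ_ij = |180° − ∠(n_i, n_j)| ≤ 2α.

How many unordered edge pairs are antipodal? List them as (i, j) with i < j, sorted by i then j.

α = atan 0.15 = 8.53°;  2α = 17.06°
n_0 = (-0.3608, -0.9326)
n_1 = (+0.9146, -0.4044)
n_2 = (+0.3725, +0.9280)
n_3 = (-0.6135, +0.7897)
n_4 = (-0.9377, +0.3473)
n_5 = (-0.9102, -0.4141)
  (0,1): δ = 92.70°  ·
  (0,2): δ = 0.72°  ✓
  (0,3): δ = 59.00°  ·
  (0,4): δ = 90.83°  ·
  (0,5): δ = 135.62°  ·
  (1,2): δ = 88.02°  ·
  (1,3): δ = 28.30°  ·
  (1,4): δ = 3.53°  ✓
  (1,5): δ = 48.32°  ·
  (2,3): δ = 120.28°  ·
  (2,4): δ = 88.45°  ·
  (2,5): δ = 43.66°  ·
  (3,4): δ = 148.17°  ·
  (3,5): δ = 103.38°  ·
  (4,5): δ = 135.21°  ·
antipodal pairs: 2

count = 2; pairs: (0,2), (1,4)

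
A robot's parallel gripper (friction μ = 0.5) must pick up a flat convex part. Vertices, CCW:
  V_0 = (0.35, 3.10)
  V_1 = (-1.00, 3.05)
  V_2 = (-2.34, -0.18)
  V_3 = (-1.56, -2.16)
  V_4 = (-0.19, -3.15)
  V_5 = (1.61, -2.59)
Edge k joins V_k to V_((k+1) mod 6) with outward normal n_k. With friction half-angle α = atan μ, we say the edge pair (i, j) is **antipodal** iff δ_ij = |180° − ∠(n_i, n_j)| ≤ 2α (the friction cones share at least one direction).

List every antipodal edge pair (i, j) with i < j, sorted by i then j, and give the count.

α = atan 0.5 = 26.57°;  2α = 53.13°
n_0 = (-0.0370, +0.9993)
n_1 = (-0.9237, +0.3832)
n_2 = (-0.9304, -0.3665)
n_3 = (-0.5857, -0.8105)
n_4 = (+0.2971, -0.9549)
n_5 = (+0.9763, +0.2162)
  (0,1): δ = 114.65°  ·
  (0,2): δ = 70.62°  ·
  (0,3): δ = 37.97°  ✓
  (0,4): δ = 15.16°  ✓
  (0,5): δ = 100.37°  ·
  (1,2): δ = 135.97°  ·
  (1,3): δ = 103.32°  ·
  (1,4): δ = 50.19°  ✓
  (1,5): δ = 35.02°  ✓
  (2,3): δ = 147.35°  ·
  (2,4): δ = 94.22°  ·
  (2,5): δ = 9.02°  ✓
  (3,4): δ = 126.87°  ·
  (3,5): δ = 41.66°  ✓
  (4,5): δ = 94.80°  ·
antipodal pairs: 6

count = 6; pairs: (0,3), (0,4), (1,4), (1,5), (2,5), (3,5)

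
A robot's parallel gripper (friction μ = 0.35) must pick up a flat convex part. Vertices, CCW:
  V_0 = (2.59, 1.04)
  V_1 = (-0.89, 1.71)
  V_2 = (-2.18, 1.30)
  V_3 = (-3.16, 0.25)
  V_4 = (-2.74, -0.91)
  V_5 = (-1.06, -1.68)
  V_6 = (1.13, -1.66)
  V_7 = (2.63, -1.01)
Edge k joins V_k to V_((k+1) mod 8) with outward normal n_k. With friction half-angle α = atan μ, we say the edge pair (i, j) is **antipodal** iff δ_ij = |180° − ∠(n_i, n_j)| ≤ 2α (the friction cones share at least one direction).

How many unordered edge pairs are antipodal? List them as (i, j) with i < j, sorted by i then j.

α = atan 0.35 = 19.29°;  2α = 38.58°
n_0 = (+0.1891, +0.9820)
n_1 = (-0.3029, +0.9530)
n_2 = (-0.7311, +0.6823)
n_3 = (-0.9403, -0.3404)
n_4 = (-0.4167, -0.9091)
n_5 = (+0.0091, -1.0000)
n_6 = (+0.3976, -0.9176)
n_7 = (+0.9998, +0.0195)
  (0,1): δ = 151.47°  ·
  (0,2): δ = 122.13°  ·
  (0,3): δ = 59.20°  ·
  (0,4): δ = 13.73°  ✓
  (0,5): δ = 11.42°  ✓
  (0,6): δ = 34.33°  ✓
  (0,7): δ = 102.02°  ·
  (1,2): δ = 150.66°  ·
  (1,3): δ = 87.73°  ·
  (1,4): δ = 42.26°  ·
  (1,5): δ = 17.11°  ✓
  (1,6): δ = 5.80°  ✓
  (1,7): δ = 73.49°  ·
  (2,3): δ = 117.07°  ·
  (2,4): δ = 71.60°  ·
  (2,5): δ = 46.45°  ·
  (2,6): δ = 23.55°  ✓
  (2,7): δ = 44.14°  ·
  (3,4): δ = 134.53°  ·
  (3,5): δ = 109.38°  ·
  (3,6): δ = 86.48°  ·
  (3,7): δ = 18.79°  ✓
  (4,5): δ = 154.85°  ·
  (4,6): δ = 131.95°  ·
  (4,7): δ = 64.26°  ·
  (5,6): δ = 157.09°  ·
  (5,7): δ = 89.41°  ·
  (6,7): δ = 112.31°  ·
antipodal pairs: 7

count = 7; pairs: (0,4), (0,5), (0,6), (1,5), (1,6), (2,6), (3,7)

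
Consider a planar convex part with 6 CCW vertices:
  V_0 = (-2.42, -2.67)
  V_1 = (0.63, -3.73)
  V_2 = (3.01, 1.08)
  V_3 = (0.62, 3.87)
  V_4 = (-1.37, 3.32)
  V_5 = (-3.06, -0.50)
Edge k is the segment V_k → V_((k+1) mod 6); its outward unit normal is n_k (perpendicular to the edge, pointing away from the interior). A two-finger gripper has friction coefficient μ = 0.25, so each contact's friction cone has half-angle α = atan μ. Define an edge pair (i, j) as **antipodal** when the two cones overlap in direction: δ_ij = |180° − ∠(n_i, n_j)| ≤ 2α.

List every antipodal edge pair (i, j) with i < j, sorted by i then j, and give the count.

count = 2; pairs: (1,4), (2,5)

α = atan 0.25 = 14.04°;  2α = 28.07°
n_0 = (-0.3283, -0.9446)
n_1 = (+0.8963, -0.4435)
n_2 = (+0.7594, +0.6506)
n_3 = (-0.2664, +0.9639)
n_4 = (-0.9145, +0.4046)
n_5 = (-0.9592, -0.2829)
  (0,1): δ = 97.16°  ·
  (0,2): δ = 30.25°  ·
  (0,3): δ = 34.61°  ·
  (0,4): δ = 85.30°  ·
  (0,5): δ = 125.60°  ·
  (1,2): δ = 113.09°  ·
  (1,3): δ = 48.22°  ·
  (1,4): δ = 2.46°  ✓
  (1,5): δ = 42.76°  ·
  (2,3): δ = 115.13°  ·
  (2,4): δ = 64.45°  ·
  (2,5): δ = 24.15°  ✓
  (3,4): δ = 129.31°  ·
  (3,5): δ = 89.02°  ·
  (4,5): δ = 139.70°  ·
antipodal pairs: 2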